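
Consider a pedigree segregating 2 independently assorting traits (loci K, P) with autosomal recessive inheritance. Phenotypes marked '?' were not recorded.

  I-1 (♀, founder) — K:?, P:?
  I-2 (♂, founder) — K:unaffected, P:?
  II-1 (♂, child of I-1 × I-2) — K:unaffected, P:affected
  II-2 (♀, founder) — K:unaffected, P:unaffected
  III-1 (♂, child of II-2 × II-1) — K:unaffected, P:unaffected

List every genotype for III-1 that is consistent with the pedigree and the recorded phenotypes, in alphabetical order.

III-1 ∈ {KK Pp, Kk Pp}

K/I-1 ? ·: KK|Kk|kk
K/I-2 un ·: KK|Kk
K/II-1 un I-1×I-2: KK|Kk
K/II-2 un ·: KK|Kk
K/III-1 un II-2×II-1: KK|Kk
⇒ K over [I-1,I-2,II-1,II-2,III-1]: 32 consistent
P/I-1 ? ·: Pp|pp
P/I-2 ? ·: Pp|pp
P/II-1 aff I-1×I-2: pp
P/II-2 un ·: PP|Pp
P/III-1 un II-2×II-1: Pp
⇒ P over [I-1,I-2,II-1,II-2,III-1]: 8 consistent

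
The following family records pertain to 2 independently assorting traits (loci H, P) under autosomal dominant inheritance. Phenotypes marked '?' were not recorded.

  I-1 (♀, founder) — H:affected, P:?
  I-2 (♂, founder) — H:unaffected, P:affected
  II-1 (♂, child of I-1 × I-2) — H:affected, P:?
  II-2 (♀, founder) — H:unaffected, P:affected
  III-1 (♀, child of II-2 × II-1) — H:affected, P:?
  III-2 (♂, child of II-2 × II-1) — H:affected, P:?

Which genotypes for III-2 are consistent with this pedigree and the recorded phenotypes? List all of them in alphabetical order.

H/I-1 aff ·: Hh|HH
H/I-2 un ·: hh
H/II-1 aff I-1×I-2: Hh
H/II-2 un ·: hh
H/III-1 aff II-2×II-1: Hh
H/III-2 aff II-2×II-1: Hh
⇒ H over [I-1,I-2,II-1,II-2,III-1,III-2]: 2 consistent
P/I-1 ? ·: pp|Pp|PP
P/I-2 aff ·: Pp|PP
P/II-1 ? I-1×I-2: pp|Pp|PP
P/II-2 aff ·: Pp|PP
P/III-1 ? II-2×II-1: pp|Pp|PP
P/III-2 ? II-2×II-1: pp|Pp|PP
⇒ P over [I-1,I-2,II-1,II-2,III-1,III-2]: 95 consistent

III-2 ∈ {Hh PP, Hh Pp, Hh pp}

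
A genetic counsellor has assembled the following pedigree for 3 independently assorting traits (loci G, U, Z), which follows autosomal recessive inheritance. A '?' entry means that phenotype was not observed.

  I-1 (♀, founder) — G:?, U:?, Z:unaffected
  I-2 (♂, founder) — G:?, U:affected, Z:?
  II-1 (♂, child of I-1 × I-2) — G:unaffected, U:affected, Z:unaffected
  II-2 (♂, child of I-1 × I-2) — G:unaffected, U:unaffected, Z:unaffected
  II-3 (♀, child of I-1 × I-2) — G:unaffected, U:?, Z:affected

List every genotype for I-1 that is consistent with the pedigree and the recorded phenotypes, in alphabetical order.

G/I-1 ? ·: GG|Gg|gg
G/I-2 ? ·: GG|Gg|gg
G/II-1 un I-1×I-2: GG|Gg
G/II-2 un I-1×I-2: GG|Gg
G/II-3 un I-1×I-2: GG|Gg
⇒ G over [I-1,I-2,II-1,II-2,II-3]: 29 consistent
U/I-1 ? ·: Uu
U/I-2 aff ·: uu
U/II-1 aff I-1×I-2: uu
U/II-2 un I-1×I-2: Uu
U/II-3 ? I-1×I-2: Uu|uu
⇒ U over [I-1,I-2,II-1,II-2,II-3]: 2 consistent
Z/I-1 un ·: Zz
Z/I-2 ? ·: Zz|zz
Z/II-1 un I-1×I-2: ZZ|Zz
Z/II-2 un I-1×I-2: ZZ|Zz
Z/II-3 aff I-1×I-2: zz
⇒ Z over [I-1,I-2,II-1,II-2,II-3]: 5 consistent

I-1 ∈ {GG Uu Zz, Gg Uu Zz, gg Uu Zz}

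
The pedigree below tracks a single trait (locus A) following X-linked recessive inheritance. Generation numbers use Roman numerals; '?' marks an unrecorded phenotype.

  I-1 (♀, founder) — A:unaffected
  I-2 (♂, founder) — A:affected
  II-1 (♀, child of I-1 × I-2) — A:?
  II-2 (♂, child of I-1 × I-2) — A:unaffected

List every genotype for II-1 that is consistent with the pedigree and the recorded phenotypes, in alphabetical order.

II-1 ∈ {X^AX^a, X^aX^a}

A/I-1 un ·: X^AX^A|X^AX^a
A/I-2 aff ·: X^aY
A/II-1 ? I-1×I-2: X^AX^a|X^aX^a
A/II-2 un I-1×I-2: X^AY
⇒ A over [I-1,I-2,II-1,II-2]: 3 consistent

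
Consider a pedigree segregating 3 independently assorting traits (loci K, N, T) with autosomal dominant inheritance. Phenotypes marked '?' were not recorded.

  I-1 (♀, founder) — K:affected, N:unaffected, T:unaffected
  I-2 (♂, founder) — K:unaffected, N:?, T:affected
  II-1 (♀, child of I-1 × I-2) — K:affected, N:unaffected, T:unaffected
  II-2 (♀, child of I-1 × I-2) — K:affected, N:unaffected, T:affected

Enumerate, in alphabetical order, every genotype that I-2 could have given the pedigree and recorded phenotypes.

K/I-1 aff ·: Kk|KK
K/I-2 un ·: kk
K/II-1 aff I-1×I-2: Kk
K/II-2 aff I-1×I-2: Kk
⇒ K over [I-1,I-2,II-1,II-2]: 2 consistent
N/I-1 un ·: nn
N/I-2 ? ·: nn|Nn
N/II-1 un I-1×I-2: nn
N/II-2 un I-1×I-2: nn
⇒ N over [I-1,I-2,II-1,II-2]: 2 consistent
T/I-1 un ·: tt
T/I-2 aff ·: Tt
T/II-1 un I-1×I-2: tt
T/II-2 aff I-1×I-2: Tt
⇒ T over [I-1,I-2,II-1,II-2]: 1 consistent

I-2 ∈ {kk Nn Tt, kk nn Tt}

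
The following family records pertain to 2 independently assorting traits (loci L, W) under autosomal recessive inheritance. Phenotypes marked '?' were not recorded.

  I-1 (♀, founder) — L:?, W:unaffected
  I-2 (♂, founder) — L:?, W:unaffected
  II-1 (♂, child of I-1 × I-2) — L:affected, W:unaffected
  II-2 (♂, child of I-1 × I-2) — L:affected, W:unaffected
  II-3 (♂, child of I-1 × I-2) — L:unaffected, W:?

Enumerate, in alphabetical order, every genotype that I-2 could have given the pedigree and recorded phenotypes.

I-2 ∈ {Ll WW, Ll Ww, ll WW, ll Ww}

L/I-1 ? ·: Ll|ll
L/I-2 ? ·: Ll|ll
L/II-1 aff I-1×I-2: ll
L/II-2 aff I-1×I-2: ll
L/II-3 un I-1×I-2: LL|Ll
⇒ L over [I-1,I-2,II-1,II-2,II-3]: 4 consistent
W/I-1 un ·: WW|Ww
W/I-2 un ·: WW|Ww
W/II-1 un I-1×I-2: WW|Ww
W/II-2 un I-1×I-2: WW|Ww
W/II-3 ? I-1×I-2: WW|Ww|ww
⇒ W over [I-1,I-2,II-1,II-2,II-3]: 29 consistent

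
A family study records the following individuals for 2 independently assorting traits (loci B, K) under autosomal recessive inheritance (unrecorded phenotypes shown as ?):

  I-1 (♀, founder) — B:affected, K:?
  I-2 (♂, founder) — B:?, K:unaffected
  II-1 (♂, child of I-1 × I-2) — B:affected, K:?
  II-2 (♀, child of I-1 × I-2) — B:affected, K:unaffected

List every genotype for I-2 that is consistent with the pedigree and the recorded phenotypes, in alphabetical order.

B/I-1 aff ·: bb
B/I-2 ? ·: Bb|bb
B/II-1 aff I-1×I-2: bb
B/II-2 aff I-1×I-2: bb
⇒ B over [I-1,I-2,II-1,II-2]: 2 consistent
K/I-1 ? ·: KK|Kk|kk
K/I-2 un ·: KK|Kk
K/II-1 ? I-1×I-2: KK|Kk|kk
K/II-2 un I-1×I-2: KK|Kk
⇒ K over [I-1,I-2,II-1,II-2]: 18 consistent

I-2 ∈ {Bb KK, Bb Kk, bb KK, bb Kk}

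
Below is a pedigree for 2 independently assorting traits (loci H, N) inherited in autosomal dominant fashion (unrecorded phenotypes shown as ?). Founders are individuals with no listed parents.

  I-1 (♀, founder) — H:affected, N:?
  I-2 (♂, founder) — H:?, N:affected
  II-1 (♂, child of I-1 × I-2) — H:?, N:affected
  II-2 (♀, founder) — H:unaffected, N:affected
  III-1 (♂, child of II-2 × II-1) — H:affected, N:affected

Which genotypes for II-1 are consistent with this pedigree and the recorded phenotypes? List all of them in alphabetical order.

II-1 ∈ {HH NN, HH Nn, Hh NN, Hh Nn}

H/I-1 aff ·: Hh|HH
H/I-2 ? ·: hh|Hh|HH
H/II-1 ? I-1×I-2: Hh|HH
H/II-2 un ·: hh
H/III-1 aff II-2×II-1: Hh
⇒ H over [I-1,I-2,II-1,II-2,III-1]: 9 consistent
N/I-1 ? ·: nn|Nn|NN
N/I-2 aff ·: Nn|NN
N/II-1 aff I-1×I-2: Nn|NN
N/II-2 aff ·: Nn|NN
N/III-1 aff II-2×II-1: Nn|NN
⇒ N over [I-1,I-2,II-1,II-2,III-1]: 32 consistent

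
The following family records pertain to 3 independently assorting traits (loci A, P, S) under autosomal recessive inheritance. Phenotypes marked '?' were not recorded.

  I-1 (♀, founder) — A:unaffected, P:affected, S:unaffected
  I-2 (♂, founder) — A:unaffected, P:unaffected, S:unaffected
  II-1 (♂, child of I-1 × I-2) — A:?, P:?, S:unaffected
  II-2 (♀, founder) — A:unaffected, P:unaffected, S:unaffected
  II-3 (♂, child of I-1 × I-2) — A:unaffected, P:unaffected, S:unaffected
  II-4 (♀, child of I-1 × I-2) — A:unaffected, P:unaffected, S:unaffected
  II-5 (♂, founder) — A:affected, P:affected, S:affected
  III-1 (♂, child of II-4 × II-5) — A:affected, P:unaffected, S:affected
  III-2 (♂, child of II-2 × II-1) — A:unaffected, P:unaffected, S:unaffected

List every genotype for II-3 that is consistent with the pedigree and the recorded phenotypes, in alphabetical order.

A/I-1 un ·: AA|Aa
A/I-2 un ·: AA|Aa
A/II-1 ? I-1×I-2: AA|Aa|aa
A/II-2 un ·: AA|Aa
A/II-3 un I-1×I-2: AA|Aa
A/II-4 un I-1×I-2: Aa
A/II-5 aff ·: aa
A/III-1 aff II-4×II-5: aa
A/III-2 un II-2×II-1: AA|Aa
⇒ A over [I-1,I-2,II-1,II-2,II-3,II-4,II-5,III-1,III-2]: 46 consistent
P/I-1 aff ·: pp
P/I-2 un ·: PP|Pp
P/II-1 ? I-1×I-2: Pp|pp
P/II-2 un ·: PP|Pp
P/II-3 un I-1×I-2: Pp
P/II-4 un I-1×I-2: Pp
P/II-5 aff ·: pp
P/III-1 un II-4×II-5: Pp
P/III-2 un II-2×II-1: PP|Pp
⇒ P over [I-1,I-2,II-1,II-2,II-3,II-4,II-5,III-1,III-2]: 10 consistent
S/I-1 un ·: SS|Ss
S/I-2 un ·: SS|Ss
S/II-1 un I-1×I-2: SS|Ss
S/II-2 un ·: SS|Ss
S/II-3 un I-1×I-2: SS|Ss
S/II-4 un I-1×I-2: Ss
S/II-5 aff ·: ss
S/III-1 aff II-4×II-5: ss
S/III-2 un II-2×II-1: SS|Ss
⇒ S over [I-1,I-2,II-1,II-2,II-3,II-4,II-5,III-1,III-2]: 42 consistent

II-3 ∈ {AA Pp SS, AA Pp Ss, Aa Pp SS, Aa Pp Ss}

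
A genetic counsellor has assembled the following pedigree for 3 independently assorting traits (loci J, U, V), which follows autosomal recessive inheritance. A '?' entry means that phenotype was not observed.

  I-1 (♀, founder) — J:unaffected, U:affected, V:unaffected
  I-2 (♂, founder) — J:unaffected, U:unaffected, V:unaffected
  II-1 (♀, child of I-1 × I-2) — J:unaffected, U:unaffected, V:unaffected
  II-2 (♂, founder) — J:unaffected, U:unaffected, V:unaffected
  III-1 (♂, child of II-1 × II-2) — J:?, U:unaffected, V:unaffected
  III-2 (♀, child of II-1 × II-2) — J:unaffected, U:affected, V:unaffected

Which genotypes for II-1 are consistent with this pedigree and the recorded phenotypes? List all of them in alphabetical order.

II-1 ∈ {JJ Uu VV, JJ Uu Vv, Jj Uu VV, Jj Uu Vv}

J/I-1 un ·: JJ|Jj
J/I-2 un ·: JJ|Jj
J/II-1 un I-1×I-2: JJ|Jj
J/II-2 un ·: JJ|Jj
J/III-1 ? II-1×II-2: JJ|Jj|jj
J/III-2 un II-1×II-2: JJ|Jj
⇒ J over [I-1,I-2,II-1,II-2,III-1,III-2]: 50 consistent
U/I-1 aff ·: uu
U/I-2 un ·: UU|Uu
U/II-1 un I-1×I-2: Uu
U/II-2 un ·: Uu
U/III-1 un II-1×II-2: UU|Uu
U/III-2 aff II-1×II-2: uu
⇒ U over [I-1,I-2,II-1,II-2,III-1,III-2]: 4 consistent
V/I-1 un ·: VV|Vv
V/I-2 un ·: VV|Vv
V/II-1 un I-1×I-2: VV|Vv
V/II-2 un ·: VV|Vv
V/III-1 un II-1×II-2: VV|Vv
V/III-2 un II-1×II-2: VV|Vv
⇒ V over [I-1,I-2,II-1,II-2,III-1,III-2]: 44 consistent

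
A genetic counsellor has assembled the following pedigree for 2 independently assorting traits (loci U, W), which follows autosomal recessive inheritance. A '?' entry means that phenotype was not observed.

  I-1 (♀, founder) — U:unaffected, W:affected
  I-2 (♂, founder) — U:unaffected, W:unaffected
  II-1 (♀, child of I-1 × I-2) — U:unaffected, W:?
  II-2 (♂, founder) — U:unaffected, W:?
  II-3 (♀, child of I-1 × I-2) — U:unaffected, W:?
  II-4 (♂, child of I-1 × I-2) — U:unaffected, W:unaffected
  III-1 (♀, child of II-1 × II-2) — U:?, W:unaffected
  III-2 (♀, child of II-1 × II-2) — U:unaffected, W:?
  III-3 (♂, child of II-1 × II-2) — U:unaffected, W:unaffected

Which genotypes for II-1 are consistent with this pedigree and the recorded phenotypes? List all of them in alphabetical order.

U/I-1 un ·: UU|Uu
U/I-2 un ·: UU|Uu
U/II-1 un I-1×I-2: UU|Uu
U/II-2 un ·: UU|Uu
U/II-3 un I-1×I-2: UU|Uu
U/II-4 un I-1×I-2: UU|Uu
U/III-1 ? II-1×II-2: UU|Uu|uu
U/III-2 un II-1×II-2: UU|Uu
U/III-3 un II-1×II-2: UU|Uu
⇒ U over [I-1,I-2,II-1,II-2,II-3,II-4,III-1,III-2,III-3]: 357 consistent
W/I-1 aff ·: ww
W/I-2 un ·: WW|Ww
W/II-1 ? I-1×I-2: Ww|ww
W/II-2 ? ·: WW|Ww|ww
W/II-3 ? I-1×I-2: Ww|ww
W/II-4 un I-1×I-2: Ww
W/III-1 un II-1×II-2: WW|Ww
W/III-2 ? II-1×II-2: WW|Ww|ww
W/III-3 un II-1×II-2: WW|Ww
⇒ W over [I-1,I-2,II-1,II-2,II-3,II-4,III-1,III-2,III-3]: 72 consistent

II-1 ∈ {UU Ww, UU ww, Uu Ww, Uu ww}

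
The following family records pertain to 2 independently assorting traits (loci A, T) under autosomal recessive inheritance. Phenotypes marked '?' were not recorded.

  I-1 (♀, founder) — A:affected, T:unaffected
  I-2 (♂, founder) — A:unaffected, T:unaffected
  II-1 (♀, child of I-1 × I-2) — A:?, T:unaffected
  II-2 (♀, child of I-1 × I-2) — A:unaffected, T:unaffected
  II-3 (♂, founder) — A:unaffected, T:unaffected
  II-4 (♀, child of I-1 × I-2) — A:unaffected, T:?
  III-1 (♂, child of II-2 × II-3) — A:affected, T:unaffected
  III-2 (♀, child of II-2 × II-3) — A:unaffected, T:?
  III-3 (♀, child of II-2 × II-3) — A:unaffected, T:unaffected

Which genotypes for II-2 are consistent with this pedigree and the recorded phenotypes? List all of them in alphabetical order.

II-2 ∈ {Aa TT, Aa Tt}

A/I-1 aff ·: aa
A/I-2 un ·: AA|Aa
A/II-1 ? I-1×I-2: Aa|aa
A/II-2 un I-1×I-2: Aa
A/II-3 un ·: Aa
A/II-4 un I-1×I-2: Aa
A/III-1 aff II-2×II-3: aa
A/III-2 un II-2×II-3: AA|Aa
A/III-3 un II-2×II-3: AA|Aa
⇒ A over [I-1,I-2,II-1,II-2,II-3,II-4,III-1,III-2,III-3]: 12 consistent
T/I-1 un ·: TT|Tt
T/I-2 un ·: TT|Tt
T/II-1 un I-1×I-2: TT|Tt
T/II-2 un I-1×I-2: TT|Tt
T/II-3 un ·: TT|Tt
T/II-4 ? I-1×I-2: TT|Tt|tt
T/III-1 un II-2×II-3: TT|Tt
T/III-2 ? II-2×II-3: TT|Tt|tt
T/III-3 un II-2×II-3: TT|Tt
⇒ T over [I-1,I-2,II-1,II-2,II-3,II-4,III-1,III-2,III-3]: 415 consistent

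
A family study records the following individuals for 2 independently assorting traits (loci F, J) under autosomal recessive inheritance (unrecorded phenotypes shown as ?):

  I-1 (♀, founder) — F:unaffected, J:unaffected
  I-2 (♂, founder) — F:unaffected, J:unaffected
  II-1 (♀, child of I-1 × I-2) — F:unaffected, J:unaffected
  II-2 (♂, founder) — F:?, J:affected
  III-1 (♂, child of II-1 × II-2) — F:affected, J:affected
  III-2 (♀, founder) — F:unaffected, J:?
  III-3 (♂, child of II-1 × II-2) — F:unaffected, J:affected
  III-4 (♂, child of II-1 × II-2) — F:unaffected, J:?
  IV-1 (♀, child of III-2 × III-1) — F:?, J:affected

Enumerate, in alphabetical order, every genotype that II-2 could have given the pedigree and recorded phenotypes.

II-2 ∈ {Ff jj, ff jj}

F/I-1 un ·: FF|Ff
F/I-2 un ·: FF|Ff
F/II-1 un I-1×I-2: Ff
F/II-2 ? ·: Ff|ff
F/III-1 aff II-1×II-2: ff
F/III-2 un ·: FF|Ff
F/III-3 un II-1×II-2: FF|Ff
F/III-4 un II-1×II-2: FF|Ff
F/IV-1 ? III-2×III-1: Ff|ff
⇒ F over [I-1,I-2,II-1,II-2,III-1,III-2,III-3,III-4,IV-1]: 45 consistent
J/I-1 un ·: JJ|Jj
J/I-2 un ·: JJ|Jj
J/II-1 un I-1×I-2: Jj
J/II-2 aff ·: jj
J/III-1 aff II-1×II-2: jj
J/III-2 ? ·: Jj|jj
J/III-3 aff II-1×II-2: jj
J/III-4 ? II-1×II-2: Jj|jj
J/IV-1 aff III-2×III-1: jj
⇒ J over [I-1,I-2,II-1,II-2,III-1,III-2,III-3,III-4,IV-1]: 12 consistent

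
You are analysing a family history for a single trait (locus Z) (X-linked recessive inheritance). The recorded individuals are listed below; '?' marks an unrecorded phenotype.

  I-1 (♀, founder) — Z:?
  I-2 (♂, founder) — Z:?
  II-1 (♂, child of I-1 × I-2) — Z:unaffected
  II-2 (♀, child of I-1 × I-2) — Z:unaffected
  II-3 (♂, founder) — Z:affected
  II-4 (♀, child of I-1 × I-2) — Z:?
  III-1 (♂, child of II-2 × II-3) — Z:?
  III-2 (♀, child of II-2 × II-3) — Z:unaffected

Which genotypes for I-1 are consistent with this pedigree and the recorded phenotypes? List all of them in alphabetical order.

Z/I-1 ? ·: X^ZX^Z|X^ZX^z
Z/I-2 ? ·: X^ZY|X^zY
Z/II-1 un I-1×I-2: X^ZY
Z/II-2 un I-1×I-2: X^ZX^Z|X^ZX^z
Z/II-3 aff ·: X^zY
Z/II-4 ? I-1×I-2: X^ZX^Z|X^ZX^z|X^zX^z
Z/III-1 ? II-2×II-3: X^ZY|X^zY
Z/III-2 un II-2×II-3: X^ZX^z
⇒ Z over [I-1,I-2,II-1,II-2,II-3,II-4,III-1,III-2]: 13 consistent

I-1 ∈ {X^ZX^Z, X^ZX^z}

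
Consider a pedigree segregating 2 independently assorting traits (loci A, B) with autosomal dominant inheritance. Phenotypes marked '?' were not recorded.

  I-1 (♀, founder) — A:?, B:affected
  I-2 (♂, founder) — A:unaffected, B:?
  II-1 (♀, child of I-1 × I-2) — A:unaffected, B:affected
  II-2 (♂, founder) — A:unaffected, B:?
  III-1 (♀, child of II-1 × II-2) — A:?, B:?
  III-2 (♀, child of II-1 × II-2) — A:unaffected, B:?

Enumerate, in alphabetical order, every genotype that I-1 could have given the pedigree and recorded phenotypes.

I-1 ∈ {Aa BB, Aa Bb, aa BB, aa Bb}

A/I-1 ? ·: aa|Aa
A/I-2 un ·: aa
A/II-1 un I-1×I-2: aa
A/II-2 un ·: aa
A/III-1 ? II-1×II-2: aa
A/III-2 un II-1×II-2: aa
⇒ A over [I-1,I-2,II-1,II-2,III-1,III-2]: 2 consistent
B/I-1 aff ·: Bb|BB
B/I-2 ? ·: bb|Bb|BB
B/II-1 aff I-1×I-2: Bb|BB
B/II-2 ? ·: bb|Bb|BB
B/III-1 ? II-1×II-2: bb|Bb|BB
B/III-2 ? II-1×II-2: bb|Bb|BB
⇒ B over [I-1,I-2,II-1,II-2,III-1,III-2]: 109 consistent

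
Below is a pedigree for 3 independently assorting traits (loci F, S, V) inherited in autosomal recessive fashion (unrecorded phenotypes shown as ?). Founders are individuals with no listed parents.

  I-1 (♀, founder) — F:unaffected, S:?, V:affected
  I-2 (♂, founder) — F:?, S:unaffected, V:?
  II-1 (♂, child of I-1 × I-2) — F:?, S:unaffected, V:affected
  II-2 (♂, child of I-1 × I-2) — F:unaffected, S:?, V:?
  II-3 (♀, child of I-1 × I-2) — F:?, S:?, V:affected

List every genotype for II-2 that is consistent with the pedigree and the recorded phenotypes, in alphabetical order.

II-2 ∈ {FF SS Vv, FF SS vv, FF Ss Vv, FF Ss vv, FF ss Vv, FF ss vv, Ff SS Vv, Ff SS vv, Ff Ss Vv, Ff Ss vv, Ff ss Vv, Ff ss vv}

F/I-1 un ·: FF|Ff
F/I-2 ? ·: FF|Ff|ff
F/II-1 ? I-1×I-2: FF|Ff|ff
F/II-2 un I-1×I-2: FF|Ff
F/II-3 ? I-1×I-2: FF|Ff|ff
⇒ F over [I-1,I-2,II-1,II-2,II-3]: 40 consistent
S/I-1 ? ·: SS|Ss|ss
S/I-2 un ·: SS|Ss
S/II-1 un I-1×I-2: SS|Ss
S/II-2 ? I-1×I-2: SS|Ss|ss
S/II-3 ? I-1×I-2: SS|Ss|ss
⇒ S over [I-1,I-2,II-1,II-2,II-3]: 40 consistent
V/I-1 aff ·: vv
V/I-2 ? ·: Vv|vv
V/II-1 aff I-1×I-2: vv
V/II-2 ? I-1×I-2: Vv|vv
V/II-3 aff I-1×I-2: vv
⇒ V over [I-1,I-2,II-1,II-2,II-3]: 3 consistent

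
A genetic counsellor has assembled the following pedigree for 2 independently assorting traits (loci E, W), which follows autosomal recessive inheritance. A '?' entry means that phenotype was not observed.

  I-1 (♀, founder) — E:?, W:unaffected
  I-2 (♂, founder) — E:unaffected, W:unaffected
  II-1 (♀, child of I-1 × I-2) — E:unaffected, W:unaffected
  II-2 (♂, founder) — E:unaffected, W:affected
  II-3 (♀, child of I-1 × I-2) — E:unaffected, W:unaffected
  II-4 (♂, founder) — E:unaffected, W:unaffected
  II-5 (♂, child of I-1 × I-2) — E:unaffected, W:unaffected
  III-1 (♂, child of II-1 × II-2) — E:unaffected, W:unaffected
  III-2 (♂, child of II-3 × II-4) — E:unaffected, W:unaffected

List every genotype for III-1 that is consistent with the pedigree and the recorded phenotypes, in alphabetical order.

E/I-1 ? ·: EE|Ee|ee
E/I-2 un ·: EE|Ee
E/II-1 un I-1×I-2: EE|Ee
E/II-2 un ·: EE|Ee
E/II-3 un I-1×I-2: EE|Ee
E/II-4 un ·: EE|Ee
E/II-5 un I-1×I-2: EE|Ee
E/III-1 un II-1×II-2: EE|Ee
E/III-2 un II-3×II-4: EE|Ee
⇒ E over [I-1,I-2,II-1,II-2,II-3,II-4,II-5,III-1,III-2]: 335 consistent
W/I-1 un ·: WW|Ww
W/I-2 un ·: WW|Ww
W/II-1 un I-1×I-2: WW|Ww
W/II-2 aff ·: ww
W/II-3 un I-1×I-2: WW|Ww
W/II-4 un ·: WW|Ww
W/II-5 un I-1×I-2: WW|Ww
W/III-1 un II-1×II-2: Ww
W/III-2 un II-3×II-4: WW|Ww
⇒ W over [I-1,I-2,II-1,II-2,II-3,II-4,II-5,III-1,III-2]: 87 consistent

III-1 ∈ {EE Ww, Ee Ww}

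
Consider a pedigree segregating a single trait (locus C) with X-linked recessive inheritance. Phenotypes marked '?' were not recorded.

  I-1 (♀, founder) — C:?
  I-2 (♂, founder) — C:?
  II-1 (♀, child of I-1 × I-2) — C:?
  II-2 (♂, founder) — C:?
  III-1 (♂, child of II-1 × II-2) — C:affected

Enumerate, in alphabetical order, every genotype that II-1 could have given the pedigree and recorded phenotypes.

C/I-1 ? ·: X^CX^C|X^CX^c|X^cX^c
C/I-2 ? ·: X^CY|X^cY
C/II-1 ? I-1×I-2: X^CX^c|X^cX^c
C/II-2 ? ·: X^CY|X^cY
C/III-1 aff II-1×II-2: X^cY
⇒ C over [I-1,I-2,II-1,II-2,III-1]: 12 consistent

II-1 ∈ {X^CX^c, X^cX^c}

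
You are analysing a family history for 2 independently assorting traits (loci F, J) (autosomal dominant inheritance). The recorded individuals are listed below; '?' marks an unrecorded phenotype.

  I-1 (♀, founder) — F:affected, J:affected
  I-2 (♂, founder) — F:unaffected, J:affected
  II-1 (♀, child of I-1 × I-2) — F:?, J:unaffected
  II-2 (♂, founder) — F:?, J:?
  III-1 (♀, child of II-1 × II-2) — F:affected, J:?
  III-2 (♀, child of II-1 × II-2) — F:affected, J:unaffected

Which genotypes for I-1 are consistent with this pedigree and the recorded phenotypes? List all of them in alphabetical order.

F/I-1 aff ·: Ff|FF
F/I-2 un ·: ff
F/II-1 ? I-1×I-2: ff|Ff
F/II-2 ? ·: ff|Ff|FF
F/III-1 aff II-1×II-2: Ff|FF
F/III-2 aff II-1×II-2: Ff|FF
⇒ F over [I-1,I-2,II-1,II-2,III-1,III-2]: 20 consistent
J/I-1 aff ·: Jj
J/I-2 aff ·: Jj
J/II-1 un I-1×I-2: jj
J/II-2 ? ·: jj|Jj
J/III-1 ? II-1×II-2: jj|Jj
J/III-2 un II-1×II-2: jj
⇒ J over [I-1,I-2,II-1,II-2,III-1,III-2]: 3 consistent

I-1 ∈ {FF Jj, Ff Jj}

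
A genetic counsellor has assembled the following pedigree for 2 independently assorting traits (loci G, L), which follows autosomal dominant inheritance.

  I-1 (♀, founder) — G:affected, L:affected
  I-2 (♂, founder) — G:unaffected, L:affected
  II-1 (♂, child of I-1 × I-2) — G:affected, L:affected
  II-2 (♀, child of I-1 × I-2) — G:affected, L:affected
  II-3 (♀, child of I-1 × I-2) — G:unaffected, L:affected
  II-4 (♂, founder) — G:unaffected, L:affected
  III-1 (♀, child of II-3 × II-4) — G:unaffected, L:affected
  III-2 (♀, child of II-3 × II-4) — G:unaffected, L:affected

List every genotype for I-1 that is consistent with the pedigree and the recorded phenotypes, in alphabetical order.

G/I-1 aff ·: Gg
G/I-2 un ·: gg
G/II-1 aff I-1×I-2: Gg
G/II-2 aff I-1×I-2: Gg
G/II-3 un I-1×I-2: gg
G/II-4 un ·: gg
G/III-1 un II-3×II-4: gg
G/III-2 un II-3×II-4: gg
⇒ G over [I-1,I-2,II-1,II-2,II-3,II-4,III-1,III-2]: 1 consistent
L/I-1 aff ·: Ll|LL
L/I-2 aff ·: Ll|LL
L/II-1 aff I-1×I-2: Ll|LL
L/II-2 aff I-1×I-2: Ll|LL
L/II-3 aff I-1×I-2: Ll|LL
L/II-4 aff ·: Ll|LL
L/III-1 aff II-3×II-4: Ll|LL
L/III-2 aff II-3×II-4: Ll|LL
⇒ L over [I-1,I-2,II-1,II-2,II-3,II-4,III-1,III-2]: 161 consistent

I-1 ∈ {Gg LL, Gg Ll}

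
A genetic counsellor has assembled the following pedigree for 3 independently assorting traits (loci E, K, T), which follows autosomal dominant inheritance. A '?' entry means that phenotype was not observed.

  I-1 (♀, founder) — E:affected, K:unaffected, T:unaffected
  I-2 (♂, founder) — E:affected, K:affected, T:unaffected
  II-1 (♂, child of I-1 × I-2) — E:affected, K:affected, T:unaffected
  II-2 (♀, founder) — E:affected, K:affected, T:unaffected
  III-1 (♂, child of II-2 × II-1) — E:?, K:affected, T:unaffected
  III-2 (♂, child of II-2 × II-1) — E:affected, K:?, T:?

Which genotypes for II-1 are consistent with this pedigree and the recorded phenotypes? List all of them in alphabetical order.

II-1 ∈ {EE Kk tt, Ee Kk tt}

E/I-1 aff ·: Ee|EE
E/I-2 aff ·: Ee|EE
E/II-1 aff I-1×I-2: Ee|EE
E/II-2 aff ·: Ee|EE
E/III-1 ? II-2×II-1: ee|Ee|EE
E/III-2 aff II-2×II-1: Ee|EE
⇒ E over [I-1,I-2,II-1,II-2,III-1,III-2]: 50 consistent
K/I-1 un ·: kk
K/I-2 aff ·: Kk|KK
K/II-1 aff I-1×I-2: Kk
K/II-2 aff ·: Kk|KK
K/III-1 aff II-2×II-1: Kk|KK
K/III-2 ? II-2×II-1: kk|Kk|KK
⇒ K over [I-1,I-2,II-1,II-2,III-1,III-2]: 20 consistent
T/I-1 un ·: tt
T/I-2 un ·: tt
T/II-1 un I-1×I-2: tt
T/II-2 un ·: tt
T/III-1 un II-2×II-1: tt
T/III-2 ? II-2×II-1: tt
⇒ T over [I-1,I-2,II-1,II-2,III-1,III-2]: 1 consistent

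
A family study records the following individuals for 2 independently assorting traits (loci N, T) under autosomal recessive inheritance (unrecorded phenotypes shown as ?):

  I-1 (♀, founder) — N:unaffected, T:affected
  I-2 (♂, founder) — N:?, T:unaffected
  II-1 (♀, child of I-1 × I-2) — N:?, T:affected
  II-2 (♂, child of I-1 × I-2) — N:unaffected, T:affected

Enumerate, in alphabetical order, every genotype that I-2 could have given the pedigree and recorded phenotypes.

N/I-1 un ·: NN|Nn
N/I-2 ? ·: NN|Nn|nn
N/II-1 ? I-1×I-2: NN|Nn|nn
N/II-2 un I-1×I-2: NN|Nn
⇒ N over [I-1,I-2,II-1,II-2]: 18 consistent
T/I-1 aff ·: tt
T/I-2 un ·: Tt
T/II-1 aff I-1×I-2: tt
T/II-2 aff I-1×I-2: tt
⇒ T over [I-1,I-2,II-1,II-2]: 1 consistent

I-2 ∈ {NN Tt, Nn Tt, nn Tt}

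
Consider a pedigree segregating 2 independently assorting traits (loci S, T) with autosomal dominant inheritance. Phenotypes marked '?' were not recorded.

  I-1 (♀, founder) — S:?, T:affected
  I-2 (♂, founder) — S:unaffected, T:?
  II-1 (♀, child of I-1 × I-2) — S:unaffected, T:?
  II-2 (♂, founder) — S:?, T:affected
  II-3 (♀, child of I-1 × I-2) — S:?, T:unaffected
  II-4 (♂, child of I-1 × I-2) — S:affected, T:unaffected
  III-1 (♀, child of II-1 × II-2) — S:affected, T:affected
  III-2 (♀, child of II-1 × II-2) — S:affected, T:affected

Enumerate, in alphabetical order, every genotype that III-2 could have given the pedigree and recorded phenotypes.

S/I-1 ? ·: Ss
S/I-2 un ·: ss
S/II-1 un I-1×I-2: ss
S/II-2 ? ·: Ss|SS
S/II-3 ? I-1×I-2: ss|Ss
S/II-4 aff I-1×I-2: Ss
S/III-1 aff II-1×II-2: Ss
S/III-2 aff II-1×II-2: Ss
⇒ S over [I-1,I-2,II-1,II-2,II-3,II-4,III-1,III-2]: 4 consistent
T/I-1 aff ·: Tt
T/I-2 ? ·: tt|Tt
T/II-1 ? I-1×I-2: tt|Tt|TT
T/II-2 aff ·: Tt|TT
T/II-3 un I-1×I-2: tt
T/II-4 un I-1×I-2: tt
T/III-1 aff II-1×II-2: Tt|TT
T/III-2 aff II-1×II-2: Tt|TT
⇒ T over [I-1,I-2,II-1,II-2,II-3,II-4,III-1,III-2]: 25 consistent

III-2 ∈ {Ss TT, Ss Tt}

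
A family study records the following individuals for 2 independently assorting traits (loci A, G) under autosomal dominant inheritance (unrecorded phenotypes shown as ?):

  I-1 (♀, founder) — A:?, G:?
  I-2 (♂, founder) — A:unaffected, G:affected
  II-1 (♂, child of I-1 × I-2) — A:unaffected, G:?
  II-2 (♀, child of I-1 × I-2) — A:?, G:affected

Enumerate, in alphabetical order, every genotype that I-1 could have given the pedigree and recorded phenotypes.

A/I-1 ? ·: aa|Aa
A/I-2 un ·: aa
A/II-1 un I-1×I-2: aa
A/II-2 ? I-1×I-2: aa|Aa
⇒ A over [I-1,I-2,II-1,II-2]: 3 consistent
G/I-1 ? ·: gg|Gg|GG
G/I-2 aff ·: Gg|GG
G/II-1 ? I-1×I-2: gg|Gg|GG
G/II-2 aff I-1×I-2: Gg|GG
⇒ G over [I-1,I-2,II-1,II-2]: 18 consistent

I-1 ∈ {Aa GG, Aa Gg, Aa gg, aa GG, aa Gg, aa gg}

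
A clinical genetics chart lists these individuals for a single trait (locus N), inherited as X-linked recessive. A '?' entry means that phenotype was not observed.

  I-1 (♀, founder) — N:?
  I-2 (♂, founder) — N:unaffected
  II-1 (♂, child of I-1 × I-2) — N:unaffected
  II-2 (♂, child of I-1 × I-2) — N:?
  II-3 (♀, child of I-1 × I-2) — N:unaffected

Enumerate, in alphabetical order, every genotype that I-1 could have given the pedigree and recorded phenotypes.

N/I-1 ? ·: X^NX^N|X^NX^n
N/I-2 un ·: X^NY
N/II-1 un I-1×I-2: X^NY
N/II-2 ? I-1×I-2: X^NY|X^nY
N/II-3 un I-1×I-2: X^NX^N|X^NX^n
⇒ N over [I-1,I-2,II-1,II-2,II-3]: 5 consistent

I-1 ∈ {X^NX^N, X^NX^n}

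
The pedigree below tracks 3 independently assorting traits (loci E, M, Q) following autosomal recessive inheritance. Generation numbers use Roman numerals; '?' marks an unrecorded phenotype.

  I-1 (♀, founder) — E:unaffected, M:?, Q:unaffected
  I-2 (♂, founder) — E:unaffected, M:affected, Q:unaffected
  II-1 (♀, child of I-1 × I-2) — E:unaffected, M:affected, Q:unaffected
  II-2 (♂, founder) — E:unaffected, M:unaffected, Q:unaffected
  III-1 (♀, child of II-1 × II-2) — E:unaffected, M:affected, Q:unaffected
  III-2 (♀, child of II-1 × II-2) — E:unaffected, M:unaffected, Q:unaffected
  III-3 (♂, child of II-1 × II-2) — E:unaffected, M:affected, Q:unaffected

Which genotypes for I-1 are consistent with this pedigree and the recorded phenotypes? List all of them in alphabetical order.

I-1 ∈ {EE Mm QQ, EE Mm Qq, EE mm QQ, EE mm Qq, Ee Mm QQ, Ee Mm Qq, Ee mm QQ, Ee mm Qq}

E/I-1 un ·: EE|Ee
E/I-2 un ·: EE|Ee
E/II-1 un I-1×I-2: EE|Ee
E/II-2 un ·: EE|Ee
E/III-1 un II-1×II-2: EE|Ee
E/III-2 un II-1×II-2: EE|Ee
E/III-3 un II-1×II-2: EE|Ee
⇒ E over [I-1,I-2,II-1,II-2,III-1,III-2,III-3]: 84 consistent
M/I-1 ? ·: Mm|mm
M/I-2 aff ·: mm
M/II-1 aff I-1×I-2: mm
M/II-2 un ·: Mm
M/III-1 aff II-1×II-2: mm
M/III-2 un II-1×II-2: Mm
M/III-3 aff II-1×II-2: mm
⇒ M over [I-1,I-2,II-1,II-2,III-1,III-2,III-3]: 2 consistent
Q/I-1 un ·: QQ|Qq
Q/I-2 un ·: QQ|Qq
Q/II-1 un I-1×I-2: QQ|Qq
Q/II-2 un ·: QQ|Qq
Q/III-1 un II-1×II-2: QQ|Qq
Q/III-2 un II-1×II-2: QQ|Qq
Q/III-3 un II-1×II-2: QQ|Qq
⇒ Q over [I-1,I-2,II-1,II-2,III-1,III-2,III-3]: 84 consistent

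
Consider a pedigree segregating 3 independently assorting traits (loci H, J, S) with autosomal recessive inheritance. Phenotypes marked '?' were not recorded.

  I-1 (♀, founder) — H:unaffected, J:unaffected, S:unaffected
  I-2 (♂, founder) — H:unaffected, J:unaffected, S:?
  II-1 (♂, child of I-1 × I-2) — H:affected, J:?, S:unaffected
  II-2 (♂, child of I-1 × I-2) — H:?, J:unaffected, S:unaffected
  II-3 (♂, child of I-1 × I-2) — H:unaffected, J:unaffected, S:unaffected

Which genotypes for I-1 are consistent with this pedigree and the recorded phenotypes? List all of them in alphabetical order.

H/I-1 un ·: Hh
H/I-2 un ·: Hh
H/II-1 aff I-1×I-2: hh
H/II-2 ? I-1×I-2: HH|Hh|hh
H/II-3 un I-1×I-2: HH|Hh
⇒ H over [I-1,I-2,II-1,II-2,II-3]: 6 consistent
J/I-1 un ·: JJ|Jj
J/I-2 un ·: JJ|Jj
J/II-1 ? I-1×I-2: JJ|Jj|jj
J/II-2 un I-1×I-2: JJ|Jj
J/II-3 un I-1×I-2: JJ|Jj
⇒ J over [I-1,I-2,II-1,II-2,II-3]: 29 consistent
S/I-1 un ·: SS|Ss
S/I-2 ? ·: SS|Ss|ss
S/II-1 un I-1×I-2: SS|Ss
S/II-2 un I-1×I-2: SS|Ss
S/II-3 un I-1×I-2: SS|Ss
⇒ S over [I-1,I-2,II-1,II-2,II-3]: 27 consistent

I-1 ∈ {Hh JJ SS, Hh JJ Ss, Hh Jj SS, Hh Jj Ss}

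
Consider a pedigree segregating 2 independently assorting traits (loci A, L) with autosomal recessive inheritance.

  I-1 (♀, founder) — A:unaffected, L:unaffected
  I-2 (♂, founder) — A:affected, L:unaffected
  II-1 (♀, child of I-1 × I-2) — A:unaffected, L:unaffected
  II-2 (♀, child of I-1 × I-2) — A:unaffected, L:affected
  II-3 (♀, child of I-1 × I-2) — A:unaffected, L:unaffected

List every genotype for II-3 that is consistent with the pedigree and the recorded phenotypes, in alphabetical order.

A/I-1 un ·: AA|Aa
A/I-2 aff ·: aa
A/II-1 un I-1×I-2: Aa
A/II-2 un I-1×I-2: Aa
A/II-3 un I-1×I-2: Aa
⇒ A over [I-1,I-2,II-1,II-2,II-3]: 2 consistent
L/I-1 un ·: Ll
L/I-2 un ·: Ll
L/II-1 un I-1×I-2: LL|Ll
L/II-2 aff I-1×I-2: ll
L/II-3 un I-1×I-2: LL|Ll
⇒ L over [I-1,I-2,II-1,II-2,II-3]: 4 consistent

II-3 ∈ {Aa LL, Aa Ll}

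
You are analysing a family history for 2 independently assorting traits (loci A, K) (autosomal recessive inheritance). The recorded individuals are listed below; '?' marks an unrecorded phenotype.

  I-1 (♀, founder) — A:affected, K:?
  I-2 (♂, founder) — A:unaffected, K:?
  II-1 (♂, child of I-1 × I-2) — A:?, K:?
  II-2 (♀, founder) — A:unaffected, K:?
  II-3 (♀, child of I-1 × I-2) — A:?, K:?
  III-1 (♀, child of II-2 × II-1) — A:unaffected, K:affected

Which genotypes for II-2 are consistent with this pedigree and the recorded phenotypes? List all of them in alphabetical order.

II-2 ∈ {AA Kk, AA kk, Aa Kk, Aa kk}

A/I-1 aff ·: aa
A/I-2 un ·: AA|Aa
A/II-1 ? I-1×I-2: Aa|aa
A/II-2 un ·: AA|Aa
A/II-3 ? I-1×I-2: Aa|aa
A/III-1 un II-2×II-1: AA|Aa
⇒ A over [I-1,I-2,II-1,II-2,II-3,III-1]: 16 consistent
K/I-1 ? ·: KK|Kk|kk
K/I-2 ? ·: KK|Kk|kk
K/II-1 ? I-1×I-2: Kk|kk
K/II-2 ? ·: Kk|kk
K/II-3 ? I-1×I-2: KK|Kk|kk
K/III-1 aff II-2×II-1: kk
⇒ K over [I-1,I-2,II-1,II-2,II-3,III-1]: 42 consistent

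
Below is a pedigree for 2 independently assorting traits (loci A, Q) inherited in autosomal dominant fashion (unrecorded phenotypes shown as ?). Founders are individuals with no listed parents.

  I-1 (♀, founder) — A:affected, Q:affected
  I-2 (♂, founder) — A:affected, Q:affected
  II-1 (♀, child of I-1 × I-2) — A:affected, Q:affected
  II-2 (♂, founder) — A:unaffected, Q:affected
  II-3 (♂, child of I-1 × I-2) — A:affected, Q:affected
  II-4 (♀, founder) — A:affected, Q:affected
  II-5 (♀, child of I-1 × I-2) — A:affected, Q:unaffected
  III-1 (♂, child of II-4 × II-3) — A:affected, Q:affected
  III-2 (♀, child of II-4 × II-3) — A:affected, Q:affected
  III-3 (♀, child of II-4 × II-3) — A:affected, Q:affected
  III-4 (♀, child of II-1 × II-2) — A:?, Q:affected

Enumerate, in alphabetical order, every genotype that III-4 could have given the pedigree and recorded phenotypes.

III-4 ∈ {Aa QQ, Aa Qq, aa QQ, aa Qq}

A/I-1 aff ·: Aa|AA
A/I-2 aff ·: Aa|AA
A/II-1 aff I-1×I-2: Aa|AA
A/II-2 un ·: aa
A/II-3 aff I-1×I-2: Aa|AA
A/II-4 aff ·: Aa|AA
A/II-5 aff I-1×I-2: Aa|AA
A/III-1 aff II-4×II-3: Aa|AA
A/III-2 aff II-4×II-3: Aa|AA
A/III-3 aff II-4×II-3: Aa|AA
A/III-4 ? II-1×II-2: aa|Aa
⇒ A over [I-1,I-2,II-1,II-2,II-3,II-4,II-5,III-1,III-2,III-3,III-4]: 459 consistent
Q/I-1 aff ·: Qq
Q/I-2 aff ·: Qq
Q/II-1 aff I-1×I-2: Qq|QQ
Q/II-2 aff ·: Qq|QQ
Q/II-3 aff I-1×I-2: Qq|QQ
Q/II-4 aff ·: Qq|QQ
Q/II-5 un I-1×I-2: qq
Q/III-1 aff II-4×II-3: Qq|QQ
Q/III-2 aff II-4×II-3: Qq|QQ
Q/III-3 aff II-4×II-3: Qq|QQ
Q/III-4 aff II-1×II-2: Qq|QQ
⇒ Q over [I-1,I-2,II-1,II-2,II-3,II-4,II-5,III-1,III-2,III-3,III-4]: 175 consistent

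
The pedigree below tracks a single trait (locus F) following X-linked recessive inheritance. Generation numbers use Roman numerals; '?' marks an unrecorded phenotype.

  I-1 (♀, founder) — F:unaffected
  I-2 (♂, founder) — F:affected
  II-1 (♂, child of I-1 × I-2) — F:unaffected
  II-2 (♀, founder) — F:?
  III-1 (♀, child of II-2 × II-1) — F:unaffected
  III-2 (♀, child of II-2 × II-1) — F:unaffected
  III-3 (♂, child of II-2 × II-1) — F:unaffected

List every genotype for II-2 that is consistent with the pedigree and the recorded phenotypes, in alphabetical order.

F/I-1 un ·: X^FX^F|X^FX^f
F/I-2 aff ·: X^fY
F/II-1 un I-1×I-2: X^FY
F/II-2 ? ·: X^FX^F|X^FX^f
F/III-1 un II-2×II-1: X^FX^F|X^FX^f
F/III-2 un II-2×II-1: X^FX^F|X^FX^f
F/III-3 un II-2×II-1: X^FY
⇒ F over [I-1,I-2,II-1,II-2,III-1,III-2,III-3]: 10 consistent

II-2 ∈ {X^FX^F, X^FX^f}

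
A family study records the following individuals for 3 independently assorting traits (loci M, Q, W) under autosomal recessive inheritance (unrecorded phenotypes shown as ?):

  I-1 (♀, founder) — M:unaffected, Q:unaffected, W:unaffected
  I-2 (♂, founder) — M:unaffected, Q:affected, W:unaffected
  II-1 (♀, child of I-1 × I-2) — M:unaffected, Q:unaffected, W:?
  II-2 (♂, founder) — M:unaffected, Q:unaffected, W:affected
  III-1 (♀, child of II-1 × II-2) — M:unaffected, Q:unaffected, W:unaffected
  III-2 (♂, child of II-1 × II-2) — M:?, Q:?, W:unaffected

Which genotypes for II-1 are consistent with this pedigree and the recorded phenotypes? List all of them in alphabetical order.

M/I-1 un ·: MM|Mm
M/I-2 un ·: MM|Mm
M/II-1 un I-1×I-2: MM|Mm
M/II-2 un ·: MM|Mm
M/III-1 un II-1×II-2: MM|Mm
M/III-2 ? II-1×II-2: MM|Mm|mm
⇒ M over [I-1,I-2,II-1,II-2,III-1,III-2]: 50 consistent
Q/I-1 un ·: QQ|Qq
Q/I-2 aff ·: qq
Q/II-1 un I-1×I-2: Qq
Q/II-2 un ·: QQ|Qq
Q/III-1 un II-1×II-2: QQ|Qq
Q/III-2 ? II-1×II-2: QQ|Qq|qq
⇒ Q over [I-1,I-2,II-1,II-2,III-1,III-2]: 20 consistent
W/I-1 un ·: WW|Ww
W/I-2 un ·: WW|Ww
W/II-1 ? I-1×I-2: WW|Ww
W/II-2 aff ·: ww
W/III-1 un II-1×II-2: Ww
W/III-2 un II-1×II-2: Ww
⇒ W over [I-1,I-2,II-1,II-2,III-1,III-2]: 7 consistent

II-1 ∈ {MM Qq WW, MM Qq Ww, Mm Qq WW, Mm Qq Ww}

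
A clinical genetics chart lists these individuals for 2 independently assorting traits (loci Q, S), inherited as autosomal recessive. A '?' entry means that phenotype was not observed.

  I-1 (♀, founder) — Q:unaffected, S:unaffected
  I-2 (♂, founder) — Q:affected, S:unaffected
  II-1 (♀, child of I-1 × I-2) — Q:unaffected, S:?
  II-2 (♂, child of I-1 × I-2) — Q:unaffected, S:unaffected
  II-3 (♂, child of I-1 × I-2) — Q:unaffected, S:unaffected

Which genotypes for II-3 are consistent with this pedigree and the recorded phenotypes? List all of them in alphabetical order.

II-3 ∈ {Qq SS, Qq Ss}

Q/I-1 un ·: QQ|Qq
Q/I-2 aff ·: qq
Q/II-1 un I-1×I-2: Qq
Q/II-2 un I-1×I-2: Qq
Q/II-3 un I-1×I-2: Qq
⇒ Q over [I-1,I-2,II-1,II-2,II-3]: 2 consistent
S/I-1 un ·: SS|Ss
S/I-2 un ·: SS|Ss
S/II-1 ? I-1×I-2: SS|Ss|ss
S/II-2 un I-1×I-2: SS|Ss
S/II-3 un I-1×I-2: SS|Ss
⇒ S over [I-1,I-2,II-1,II-2,II-3]: 29 consistent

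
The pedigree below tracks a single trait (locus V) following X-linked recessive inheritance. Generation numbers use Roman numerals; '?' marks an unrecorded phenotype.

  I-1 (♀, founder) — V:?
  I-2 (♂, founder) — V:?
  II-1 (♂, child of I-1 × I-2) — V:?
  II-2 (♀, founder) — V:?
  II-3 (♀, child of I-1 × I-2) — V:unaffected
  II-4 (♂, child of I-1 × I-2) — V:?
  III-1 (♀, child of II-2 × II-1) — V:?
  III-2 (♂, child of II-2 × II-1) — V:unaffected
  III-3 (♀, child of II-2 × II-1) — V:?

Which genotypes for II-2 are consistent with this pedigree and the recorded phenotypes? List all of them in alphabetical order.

II-2 ∈ {X^VX^V, X^VX^v}

V/I-1 ? ·: X^VX^V|X^VX^v|X^vX^v
V/I-2 ? ·: X^VY|X^vY
V/II-1 ? I-1×I-2: X^VY|X^vY
V/II-2 ? ·: X^VX^V|X^VX^v
V/II-3 un I-1×I-2: X^VX^V|X^VX^v
V/II-4 ? I-1×I-2: X^VY|X^vY
V/III-1 ? II-2×II-1: X^VX^V|X^VX^v|X^vX^v
V/III-2 un II-2×II-1: X^VY
V/III-3 ? II-2×II-1: X^VX^V|X^VX^v|X^vX^v
⇒ V over [I-1,I-2,II-1,II-2,II-3,II-4,III-1,III-2,III-3]: 75 consistent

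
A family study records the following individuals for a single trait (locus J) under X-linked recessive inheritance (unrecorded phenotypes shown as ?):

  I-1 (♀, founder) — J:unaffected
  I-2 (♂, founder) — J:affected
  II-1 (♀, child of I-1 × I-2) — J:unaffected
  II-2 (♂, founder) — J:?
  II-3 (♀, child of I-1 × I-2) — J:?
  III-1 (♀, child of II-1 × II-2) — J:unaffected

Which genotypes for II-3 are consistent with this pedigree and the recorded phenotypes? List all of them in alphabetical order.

II-3 ∈ {X^JX^j, X^jX^j}

J/I-1 un ·: X^JX^J|X^JX^j
J/I-2 aff ·: X^jY
J/II-1 un I-1×I-2: X^JX^j
J/II-2 ? ·: X^JY|X^jY
J/II-3 ? I-1×I-2: X^JX^j|X^jX^j
J/III-1 un II-1×II-2: X^JX^J|X^JX^j
⇒ J over [I-1,I-2,II-1,II-2,II-3,III-1]: 9 consistent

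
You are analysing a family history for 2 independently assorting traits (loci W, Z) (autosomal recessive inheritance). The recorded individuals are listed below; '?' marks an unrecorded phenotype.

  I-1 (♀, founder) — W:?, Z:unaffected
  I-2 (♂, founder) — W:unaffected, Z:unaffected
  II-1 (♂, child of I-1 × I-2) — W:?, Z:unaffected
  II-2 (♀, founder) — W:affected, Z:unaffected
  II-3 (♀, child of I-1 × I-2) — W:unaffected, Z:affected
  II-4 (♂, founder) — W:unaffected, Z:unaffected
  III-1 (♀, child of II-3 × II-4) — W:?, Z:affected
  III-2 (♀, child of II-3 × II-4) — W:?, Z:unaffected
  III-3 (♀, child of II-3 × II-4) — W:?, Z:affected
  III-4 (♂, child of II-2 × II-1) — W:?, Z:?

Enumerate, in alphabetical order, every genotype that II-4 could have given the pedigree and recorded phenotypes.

II-4 ∈ {WW Zz, Ww Zz}

W/I-1 ? ·: WW|Ww|ww
W/I-2 un ·: WW|Ww
W/II-1 ? I-1×I-2: WW|Ww|ww
W/II-2 aff ·: ww
W/II-3 un I-1×I-2: WW|Ww
W/II-4 un ·: WW|Ww
W/III-1 ? II-3×II-4: WW|Ww|ww
W/III-2 ? II-3×II-4: WW|Ww|ww
W/III-3 ? II-3×II-4: WW|Ww|ww
W/III-4 ? II-2×II-1: Ww|ww
⇒ W over [I-1,I-2,II-1,II-2,II-3,II-4,III-1,III-2,III-3,III-4]: 624 consistent
Z/I-1 un ·: Zz
Z/I-2 un ·: Zz
Z/II-1 un I-1×I-2: ZZ|Zz
Z/II-2 un ·: ZZ|Zz
Z/II-3 aff I-1×I-2: zz
Z/II-4 un ·: Zz
Z/III-1 aff II-3×II-4: zz
Z/III-2 un II-3×II-4: Zz
Z/III-3 aff II-3×II-4: zz
Z/III-4 ? II-2×II-1: ZZ|Zz|zz
⇒ Z over [I-1,I-2,II-1,II-2,II-3,II-4,III-1,III-2,III-3,III-4]: 8 consistent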